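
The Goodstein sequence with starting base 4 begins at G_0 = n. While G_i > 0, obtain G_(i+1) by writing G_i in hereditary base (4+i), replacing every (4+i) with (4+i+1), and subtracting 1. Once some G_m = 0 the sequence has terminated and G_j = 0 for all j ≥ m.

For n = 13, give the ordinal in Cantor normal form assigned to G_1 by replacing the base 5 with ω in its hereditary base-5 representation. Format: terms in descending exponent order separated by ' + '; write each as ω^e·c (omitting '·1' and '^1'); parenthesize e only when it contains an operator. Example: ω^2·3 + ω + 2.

[0] 13 ≡ 3·4 + 1 (base 4). Lift 5: 16. −1: 15.
[1] 15 ≡ 3·5 (base 5). Lift 6: 18. −1: 17.

ω·3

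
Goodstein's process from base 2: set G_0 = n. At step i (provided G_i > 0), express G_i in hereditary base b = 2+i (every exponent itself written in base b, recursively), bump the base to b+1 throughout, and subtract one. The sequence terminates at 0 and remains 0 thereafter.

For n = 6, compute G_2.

257

G_0=6  [base 2] 2^2 + 2  →[2↦3]→  3^3 + 3 = 30  −1 ⇒ G_1=29
G_1=29  [base 3] 3^3 + 2  →[3↦4]→  4^4 + 2 = 258  −1 ⇒ G_2=257
G_2=257  [base 4] 4^4 + 1  →[4↦5]→  5^5 + 1 = 3126  −1 ⇒ G_3=3125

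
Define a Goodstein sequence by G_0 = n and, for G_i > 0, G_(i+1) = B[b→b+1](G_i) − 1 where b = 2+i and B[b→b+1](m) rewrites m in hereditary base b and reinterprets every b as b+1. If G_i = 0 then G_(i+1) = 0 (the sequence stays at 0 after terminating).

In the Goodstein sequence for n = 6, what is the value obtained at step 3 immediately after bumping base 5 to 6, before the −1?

46656

i=0: 6 = 2^2 + 2 (b=2); 2→3: 3^3 + 3 = 30; 30−1 = 29
i=1: 29 = 3^3 + 2 (b=3); 3→4: 4^4 + 2 = 258; 258−1 = 257
i=2: 257 = 4^4 + 1 (b=4); 4→5: 5^5 + 1 = 3126; 3126−1 = 3125
i=3: 3125 = 5^5 (b=5); 5→6: 6^6 = 46656; 46656−1 = 46655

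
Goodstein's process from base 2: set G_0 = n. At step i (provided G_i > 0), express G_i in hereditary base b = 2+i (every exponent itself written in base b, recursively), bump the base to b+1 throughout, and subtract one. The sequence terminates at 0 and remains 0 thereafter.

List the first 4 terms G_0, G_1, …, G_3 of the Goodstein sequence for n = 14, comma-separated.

14, 110, 1281, 18750

base 2: 14 = 2^(2 + 1) + 2^2 + 2; at 3: 3^(3 + 1) + 3^3 + 3 = 111; next = 110
base 3: 110 = 3^(3 + 1) + 3^3 + 2; at 4: 4^(4 + 1) + 4^4 + 2 = 1282; next = 1281
base 4: 1281 = 4^(4 + 1) + 4^4 + 1; at 5: 5^(5 + 1) + 5^5 + 1 = 18751; next = 18750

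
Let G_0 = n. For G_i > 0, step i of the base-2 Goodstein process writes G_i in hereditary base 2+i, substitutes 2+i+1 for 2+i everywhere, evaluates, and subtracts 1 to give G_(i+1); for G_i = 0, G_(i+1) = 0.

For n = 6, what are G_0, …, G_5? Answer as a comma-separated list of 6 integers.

6, 29, 257, 3125, 46655, 98039

i=0: 6 = 2^2 + 2 (b=2); 2→3: 3^3 + 3 = 30; 30−1 = 29
i=1: 29 = 3^3 + 2 (b=3); 3→4: 4^4 + 2 = 258; 258−1 = 257
i=2: 257 = 4^4 + 1 (b=4); 4→5: 5^5 + 1 = 3126; 3126−1 = 3125
i=3: 3125 = 5^5 (b=5); 5→6: 6^6 = 46656; 46656−1 = 46655
i=4: 46655 = 5·6^5 + 5·6^4 + 5·6^3 + 5·6^2 + 5·6 + 5 (b=6); 6→7: 5·7^5 + 5·7^4 + 5·7^3 + 5·7^2 + 5·7 + 5 = 98040; 98040−1 = 98039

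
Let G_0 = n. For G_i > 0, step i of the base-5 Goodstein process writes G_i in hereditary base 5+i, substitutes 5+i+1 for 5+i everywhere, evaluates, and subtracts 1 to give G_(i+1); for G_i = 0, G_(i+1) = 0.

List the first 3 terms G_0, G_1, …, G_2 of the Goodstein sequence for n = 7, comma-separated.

7, 7, 7

i=0: 7 = 5 + 2 (b=5); 5→6: 6 + 2 = 8; 8−1 = 7
i=1: 7 = 6 + 1 (b=6); 6→7: 7 + 1 = 8; 8−1 = 7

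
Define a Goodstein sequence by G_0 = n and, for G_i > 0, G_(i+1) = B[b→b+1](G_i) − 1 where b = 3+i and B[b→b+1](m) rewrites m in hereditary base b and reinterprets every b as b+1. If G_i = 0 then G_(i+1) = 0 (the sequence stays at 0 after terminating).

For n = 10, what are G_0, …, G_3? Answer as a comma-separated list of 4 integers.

G_0 = 10. HB_3(10) = 3^2 + 1. Bump = 17. G_1 = 16.
G_1 = 16. HB_4(16) = 4^2. Bump = 25. G_2 = 24.
G_2 = 24. HB_5(24) = 4·5 + 4. Bump = 28. G_3 = 27.

10, 16, 24, 27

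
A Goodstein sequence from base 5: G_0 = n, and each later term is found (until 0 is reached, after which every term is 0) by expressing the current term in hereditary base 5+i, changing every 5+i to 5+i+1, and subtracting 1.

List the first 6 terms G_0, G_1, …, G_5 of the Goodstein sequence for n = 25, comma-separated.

step 0: 25 = 5^2; sub 6 for 5: 6^2; = 36; G_1 = 36−1 = 35
step 1: 35 = 5·6 + 5; sub 7 for 6: 5·7 + 5; = 40; G_2 = 40−1 = 39
step 2: 39 = 5·7 + 4; sub 8 for 7: 5·8 + 4; = 44; G_3 = 44−1 = 43
step 3: 43 = 5·8 + 3; sub 9 for 8: 5·9 + 3; = 48; G_4 = 48−1 = 47
step 4: 47 = 5·9 + 2; sub 10 for 9: 5·10 + 2; = 52; G_5 = 52−1 = 51

25, 35, 39, 43, 47, 51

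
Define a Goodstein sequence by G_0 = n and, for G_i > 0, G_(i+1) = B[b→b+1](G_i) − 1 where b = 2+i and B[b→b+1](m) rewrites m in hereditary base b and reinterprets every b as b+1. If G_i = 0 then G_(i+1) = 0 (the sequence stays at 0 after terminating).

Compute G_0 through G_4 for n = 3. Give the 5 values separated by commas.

[0] 3 ≡ 2 + 1 (base 2). Lift 3: 4. −1: 3.
[1] 3 ≡ 3 (base 3). Lift 4: 4. −1: 3.
[2] 3 ≡ 3 (base 4). Lift 5: 3. −1: 2.
[3] 2 ≡ 2 (base 5). Lift 6: 2. −1: 1.

3, 3, 3, 2, 1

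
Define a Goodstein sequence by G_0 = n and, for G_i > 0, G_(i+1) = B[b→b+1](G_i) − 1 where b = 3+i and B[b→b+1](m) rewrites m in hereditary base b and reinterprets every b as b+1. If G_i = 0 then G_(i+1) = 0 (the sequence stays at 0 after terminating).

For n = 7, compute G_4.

i=0: 7 = 2·3 + 1 (b=3); 3→4: 2·4 + 1 = 9; 9−1 = 8
i=1: 8 = 2·4 (b=4); 4→5: 2·5 = 10; 10−1 = 9
i=2: 9 = 5 + 4 (b=5); 5→6: 6 + 4 = 10; 10−1 = 9
i=3: 9 = 6 + 3 (b=6); 6→7: 7 + 3 = 10; 10−1 = 9
i=4: 9 = 7 + 2 (b=7); 7→8: 8 + 2 = 10; 10−1 = 9

9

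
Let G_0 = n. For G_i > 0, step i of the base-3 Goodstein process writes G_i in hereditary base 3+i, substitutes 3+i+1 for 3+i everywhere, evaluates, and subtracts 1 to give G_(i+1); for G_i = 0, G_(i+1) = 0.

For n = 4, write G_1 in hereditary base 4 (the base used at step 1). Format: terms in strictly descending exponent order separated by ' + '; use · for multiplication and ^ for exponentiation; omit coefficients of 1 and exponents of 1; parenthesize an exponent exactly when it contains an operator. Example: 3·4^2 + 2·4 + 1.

i=0: 4 = 3 + 1 (b=3); 3→4: 4 + 1 = 5; 5−1 = 4
i=1: 4 = 4 (b=4); 4→5: 5 = 5; 5−1 = 4

4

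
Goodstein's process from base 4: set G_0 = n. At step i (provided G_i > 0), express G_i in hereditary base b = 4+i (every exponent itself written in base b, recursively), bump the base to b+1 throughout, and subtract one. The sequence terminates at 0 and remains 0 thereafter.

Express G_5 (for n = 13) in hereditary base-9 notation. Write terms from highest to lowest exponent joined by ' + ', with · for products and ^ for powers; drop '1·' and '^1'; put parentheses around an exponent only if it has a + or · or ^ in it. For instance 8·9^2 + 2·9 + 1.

2·9 + 2

step 0: 13 = 3·4 + 1; sub 5 for 4: 3·5 + 1; = 16; G_1 = 16−1 = 15
step 1: 15 = 3·5; sub 6 for 5: 3·6; = 18; G_2 = 18−1 = 17
step 2: 17 = 2·6 + 5; sub 7 for 6: 2·7 + 5; = 19; G_3 = 19−1 = 18
step 3: 18 = 2·7 + 4; sub 8 for 7: 2·8 + 4; = 20; G_4 = 20−1 = 19
step 4: 19 = 2·8 + 3; sub 9 for 8: 2·9 + 3; = 21; G_5 = 21−1 = 20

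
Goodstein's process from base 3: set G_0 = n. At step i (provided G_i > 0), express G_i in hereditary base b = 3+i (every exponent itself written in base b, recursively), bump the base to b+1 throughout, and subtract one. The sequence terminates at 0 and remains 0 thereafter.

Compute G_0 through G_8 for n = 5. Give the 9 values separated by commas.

base 3: 5 = 3 + 2; at 4: 4 + 2 = 6; next = 5
base 4: 5 = 4 + 1; at 5: 5 + 1 = 6; next = 5
base 5: 5 = 5; at 6: 6 = 6; next = 5
base 6: 5 = 5; at 7: 5 = 5; next = 4
base 7: 4 = 4; at 8: 4 = 4; next = 3
base 8: 3 = 3; at 9: 3 = 3; next = 2
base 9: 2 = 2; at 10: 2 = 2; next = 1
base 10: 1 = 1; at 11: 1 = 1; next = 0

5, 5, 5, 5, 4, 3, 2, 1, 0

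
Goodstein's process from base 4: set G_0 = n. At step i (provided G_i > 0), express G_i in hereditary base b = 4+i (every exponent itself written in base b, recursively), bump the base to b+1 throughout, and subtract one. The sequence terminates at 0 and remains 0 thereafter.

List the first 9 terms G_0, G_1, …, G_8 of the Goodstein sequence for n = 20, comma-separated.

20, 29, 39, 51, 65, 81, 99, 107, 115

20 —HB4→ 4^2 + 4 —bump→ 5^2 + 5 = 30 —(−1)→ 29
29 —HB5→ 5^2 + 4 —bump→ 6^2 + 4 = 40 —(−1)→ 39
39 —HB6→ 6^2 + 3 —bump→ 7^2 + 3 = 52 —(−1)→ 51
51 —HB7→ 7^2 + 2 —bump→ 8^2 + 2 = 66 —(−1)→ 65
65 —HB8→ 8^2 + 1 —bump→ 9^2 + 1 = 82 —(−1)→ 81
81 —HB9→ 9^2 —bump→ 10^2 = 100 —(−1)→ 99
99 —HB10→ 9·10 + 9 —bump→ 9·11 + 9 = 108 —(−1)→ 107
107 —HB11→ 9·11 + 8 —bump→ 9·12 + 8 = 116 —(−1)→ 115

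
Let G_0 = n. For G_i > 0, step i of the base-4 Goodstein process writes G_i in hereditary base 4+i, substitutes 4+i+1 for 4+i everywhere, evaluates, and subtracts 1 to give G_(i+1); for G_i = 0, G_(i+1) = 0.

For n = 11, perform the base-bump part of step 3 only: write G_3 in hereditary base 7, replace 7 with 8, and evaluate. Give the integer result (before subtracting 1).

16

G_0 = 11. HB_4(11) = 2·4 + 3. Bump = 13. G_1 = 12.
G_1 = 12. HB_5(12) = 2·5 + 2. Bump = 14. G_2 = 13.
G_2 = 13. HB_6(13) = 2·6 + 1. Bump = 15. G_3 = 14.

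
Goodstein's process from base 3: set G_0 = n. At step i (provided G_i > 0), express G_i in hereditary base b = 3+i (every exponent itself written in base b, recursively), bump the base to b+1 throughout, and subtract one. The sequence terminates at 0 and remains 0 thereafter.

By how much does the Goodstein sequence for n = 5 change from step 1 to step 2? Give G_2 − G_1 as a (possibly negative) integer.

i=0: 5 = 3 + 2 (b=3); 3→4: 4 + 2 = 6; 6−1 = 5
i=1: 5 = 4 + 1 (b=4); 4→5: 5 + 1 = 6; 6−1 = 5

0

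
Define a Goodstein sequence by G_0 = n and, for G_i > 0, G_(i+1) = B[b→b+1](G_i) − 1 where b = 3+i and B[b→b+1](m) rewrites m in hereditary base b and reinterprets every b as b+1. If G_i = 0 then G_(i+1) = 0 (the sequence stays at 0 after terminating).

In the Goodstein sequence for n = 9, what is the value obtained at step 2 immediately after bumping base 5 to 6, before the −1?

20

step 0: 9 = 3^2; sub 4 for 3: 4^2; = 16; G_1 = 16−1 = 15
step 1: 15 = 3·4 + 3; sub 5 for 4: 3·5 + 3; = 18; G_2 = 18−1 = 17
step 2: 17 = 3·5 + 2; sub 6 for 5: 3·6 + 2; = 20; G_3 = 20−1 = 19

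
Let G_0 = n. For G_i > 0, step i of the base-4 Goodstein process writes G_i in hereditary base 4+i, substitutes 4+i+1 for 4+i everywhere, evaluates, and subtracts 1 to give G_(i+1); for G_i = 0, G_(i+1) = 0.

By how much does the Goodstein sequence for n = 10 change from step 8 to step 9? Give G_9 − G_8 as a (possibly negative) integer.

0

G_0=10  [base 4] 2·4 + 2  →[4↦5]→  2·5 + 2 = 12  −1 ⇒ G_1=11
G_1=11  [base 5] 2·5 + 1  →[5↦6]→  2·6 + 1 = 13  −1 ⇒ G_2=12
G_2=12  [base 6] 2·6  →[6↦7]→  2·7 = 14  −1 ⇒ G_3=13
G_3=13  [base 7] 7 + 6  →[7↦8]→  8 + 6 = 14  −1 ⇒ G_4=13
G_4=13  [base 8] 8 + 5  →[8↦9]→  9 + 5 = 14  −1 ⇒ G_5=13
G_5=13  [base 9] 9 + 4  →[9↦10]→  10 + 4 = 14  −1 ⇒ G_6=13
G_6=13  [base 10] 10 + 3  →[10↦11]→  11 + 3 = 14  −1 ⇒ G_7=13
G_7=13  [base 11] 11 + 2  →[11↦12]→  12 + 2 = 14  −1 ⇒ G_8=13
G_8=13  [base 12] 12 + 1  →[12↦13]→  13 + 1 = 14  −1 ⇒ G_9=13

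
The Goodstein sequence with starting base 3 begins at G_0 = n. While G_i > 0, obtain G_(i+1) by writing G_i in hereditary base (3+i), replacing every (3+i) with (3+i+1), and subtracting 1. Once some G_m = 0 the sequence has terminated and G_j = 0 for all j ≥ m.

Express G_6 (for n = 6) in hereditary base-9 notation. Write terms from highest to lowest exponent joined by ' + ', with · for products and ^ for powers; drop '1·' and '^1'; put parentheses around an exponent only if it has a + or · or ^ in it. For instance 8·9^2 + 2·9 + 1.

6

6 —HB3→ 2·3 —bump→ 2·4 = 8 —(−1)→ 7
7 —HB4→ 4 + 3 —bump→ 5 + 3 = 8 —(−1)→ 7
7 —HB5→ 5 + 2 —bump→ 6 + 2 = 8 —(−1)→ 7
7 —HB6→ 6 + 1 —bump→ 7 + 1 = 8 —(−1)→ 7
7 —HB7→ 7 —bump→ 8 = 8 —(−1)→ 7
7 —HB8→ 7 —bump→ 7 = 7 —(−1)→ 6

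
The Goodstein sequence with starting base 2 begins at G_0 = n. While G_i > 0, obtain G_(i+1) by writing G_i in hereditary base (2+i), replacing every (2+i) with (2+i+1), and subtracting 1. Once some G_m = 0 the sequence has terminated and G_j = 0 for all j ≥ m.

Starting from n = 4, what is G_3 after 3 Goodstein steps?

60

G_0=4  [base 2] 2^2  →[2↦3]→  3^3 = 27  −1 ⇒ G_1=26
G_1=26  [base 3] 2·3^2 + 2·3 + 2  →[3↦4]→  2·4^2 + 2·4 + 2 = 42  −1 ⇒ G_2=41
G_2=41  [base 4] 2·4^2 + 2·4 + 1  →[4↦5]→  2·5^2 + 2·5 + 1 = 61  −1 ⇒ G_3=60
G_3=60  [base 5] 2·5^2 + 2·5  →[5↦6]→  2·6^2 + 2·6 = 84  −1 ⇒ G_4=83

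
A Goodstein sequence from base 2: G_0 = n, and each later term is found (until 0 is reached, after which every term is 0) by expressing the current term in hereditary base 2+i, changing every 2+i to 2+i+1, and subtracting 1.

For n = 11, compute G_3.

15627

G_0 = 11. HB_2(11) = 2^(2 + 1) + 2 + 1. Bump = 85. G_1 = 84.
G_1 = 84. HB_3(84) = 3^(3 + 1) + 3. Bump = 1028. G_2 = 1027.
G_2 = 1027. HB_4(1027) = 4^(4 + 1) + 3. Bump = 15628. G_3 = 15627.
G_3 = 15627. HB_5(15627) = 5^(5 + 1) + 2. Bump = 279938. G_4 = 279937.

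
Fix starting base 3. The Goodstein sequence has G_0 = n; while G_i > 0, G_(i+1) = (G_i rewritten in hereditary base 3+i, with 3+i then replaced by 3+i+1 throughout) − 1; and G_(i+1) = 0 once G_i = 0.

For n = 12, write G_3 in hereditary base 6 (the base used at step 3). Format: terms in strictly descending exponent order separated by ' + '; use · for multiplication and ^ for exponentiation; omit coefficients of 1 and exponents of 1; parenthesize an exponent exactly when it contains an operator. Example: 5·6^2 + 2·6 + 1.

6^2 + 1

(0) 12|_3 = 3^2 + 3 ↦ 4^2 + 4|_4 = 20 ⇒ 19
(1) 19|_4 = 4^2 + 3 ↦ 5^2 + 3|_5 = 28 ⇒ 27
(2) 27|_5 = 5^2 + 2 ↦ 6^2 + 2|_6 = 38 ⇒ 37
(3) 37|_6 = 6^2 + 1 ↦ 7^2 + 1|_7 = 50 ⇒ 49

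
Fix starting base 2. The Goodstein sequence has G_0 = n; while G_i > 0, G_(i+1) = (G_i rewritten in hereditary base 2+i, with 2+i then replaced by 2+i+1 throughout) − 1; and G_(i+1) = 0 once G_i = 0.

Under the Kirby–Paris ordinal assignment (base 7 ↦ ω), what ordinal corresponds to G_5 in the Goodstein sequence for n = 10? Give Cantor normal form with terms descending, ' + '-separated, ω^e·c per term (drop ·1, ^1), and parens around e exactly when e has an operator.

(0) 10|_2 = 2^(2 + 1) + 2 ↦ 3^(3 + 1) + 3|_3 = 84 ⇒ 83
(1) 83|_3 = 3^(3 + 1) + 2 ↦ 4^(4 + 1) + 2|_4 = 1026 ⇒ 1025
(2) 1025|_4 = 4^(4 + 1) + 1 ↦ 5^(5 + 1) + 1|_5 = 15626 ⇒ 15625
(3) 15625|_5 = 5^(5 + 1) ↦ 6^(6 + 1)|_6 = 279936 ⇒ 279935
(4) 279935|_6 = 5·6^6 + 5·6^5 + 5·6^4 + 5·6^3 + 5·6^2 + 5·6 + 5 ↦ 5·7^7 + 5·7^5 + 5·7^4 + 5·7^3 + 5·7^2 + 5·7 + 5|_7 = 4215755 ⇒ 4215754
(5) 4215754|_7 = 5·7^7 + 5·7^5 + 5·7^4 + 5·7^3 + 5·7^2 + 5·7 + 4 ↦ 5·8^8 + 5·8^5 + 5·8^4 + 5·8^3 + 5·8^2 + 5·8 + 4|_8 = 84073324 ⇒ 84073323

ω^ω·5 + ω^5·5 + ω^4·5 + ω^3·5 + ω^2·5 + ω·5 + 4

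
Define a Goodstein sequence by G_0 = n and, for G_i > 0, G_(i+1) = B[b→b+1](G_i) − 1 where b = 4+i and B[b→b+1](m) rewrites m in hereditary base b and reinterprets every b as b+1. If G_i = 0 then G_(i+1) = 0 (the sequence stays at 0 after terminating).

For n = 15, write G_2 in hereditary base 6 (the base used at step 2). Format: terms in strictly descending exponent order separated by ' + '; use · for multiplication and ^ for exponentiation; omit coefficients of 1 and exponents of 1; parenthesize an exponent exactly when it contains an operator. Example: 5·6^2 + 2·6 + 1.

3·6 + 1

15 —HB4→ 3·4 + 3 —bump→ 3·5 + 3 = 18 —(−1)→ 17
17 —HB5→ 3·5 + 2 —bump→ 3·6 + 2 = 20 —(−1)→ 19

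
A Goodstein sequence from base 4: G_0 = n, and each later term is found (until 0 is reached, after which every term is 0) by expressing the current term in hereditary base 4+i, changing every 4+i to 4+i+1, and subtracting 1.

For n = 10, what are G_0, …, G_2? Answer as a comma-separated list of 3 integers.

step 0: 10 = 2·4 + 2; sub 5 for 4: 2·5 + 2; = 12; G_1 = 12−1 = 11
step 1: 11 = 2·5 + 1; sub 6 for 5: 2·6 + 1; = 13; G_2 = 13−1 = 12

10, 11, 12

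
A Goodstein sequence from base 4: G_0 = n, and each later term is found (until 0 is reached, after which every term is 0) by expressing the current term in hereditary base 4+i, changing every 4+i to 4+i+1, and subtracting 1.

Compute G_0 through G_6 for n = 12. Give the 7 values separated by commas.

G_0 = 12. HB_4(12) = 3·4. Bump = 15. G_1 = 14.
G_1 = 14. HB_5(14) = 2·5 + 4. Bump = 16. G_2 = 15.
G_2 = 15. HB_6(15) = 2·6 + 3. Bump = 17. G_3 = 16.
G_3 = 16. HB_7(16) = 2·7 + 2. Bump = 18. G_4 = 17.
G_4 = 17. HB_8(17) = 2·8 + 1. Bump = 19. G_5 = 18.
G_5 = 18. HB_9(18) = 2·9. Bump = 20. G_6 = 19.

12, 14, 15, 16, 17, 18, 19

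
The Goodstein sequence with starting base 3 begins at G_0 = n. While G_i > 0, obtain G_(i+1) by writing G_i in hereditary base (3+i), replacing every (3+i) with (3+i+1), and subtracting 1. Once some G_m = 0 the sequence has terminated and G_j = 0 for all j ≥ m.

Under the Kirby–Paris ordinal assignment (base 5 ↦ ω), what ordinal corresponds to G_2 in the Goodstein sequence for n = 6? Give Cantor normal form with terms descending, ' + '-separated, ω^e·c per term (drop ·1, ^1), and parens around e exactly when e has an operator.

ω + 2

6 —HB3→ 2·3 —bump→ 2·4 = 8 —(−1)→ 7
7 —HB4→ 4 + 3 —bump→ 5 + 3 = 8 —(−1)→ 7
7 —HB5→ 5 + 2 —bump→ 6 + 2 = 8 —(−1)→ 7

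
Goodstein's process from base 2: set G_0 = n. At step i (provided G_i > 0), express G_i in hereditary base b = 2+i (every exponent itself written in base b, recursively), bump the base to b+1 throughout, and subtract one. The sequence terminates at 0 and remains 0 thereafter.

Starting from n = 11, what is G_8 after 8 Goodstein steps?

i=0: 11 = 2^(2 + 1) + 2 + 1 (b=2); 2→3: 3^(3 + 1) + 3 + 1 = 85; 85−1 = 84
i=1: 84 = 3^(3 + 1) + 3 (b=3); 3→4: 4^(4 + 1) + 4 = 1028; 1028−1 = 1027
i=2: 1027 = 4^(4 + 1) + 3 (b=4); 4→5: 5^(5 + 1) + 3 = 15628; 15628−1 = 15627
i=3: 15627 = 5^(5 + 1) + 2 (b=5); 5→6: 6^(6 + 1) + 2 = 279938; 279938−1 = 279937
i=4: 279937 = 6^(6 + 1) + 1 (b=6); 6→7: 7^(7 + 1) + 1 = 5764802; 5764802−1 = 5764801
i=5: 5764801 = 7^(7 + 1) (b=7); 7→8: 8^(8 + 1) = 134217728; 134217728−1 = 134217727
i=6: 134217727 = 7·8^8 + 7·8^7 + 7·8^6 + 7·8^5 + 7·8^4 + 7·8^3 + 7·8^2 + 7·8 + 7 (b=8); 8→9: 7·9^9 + 7·9^7 + 7·9^6 + 7·9^5 + 7·9^4 + 7·9^3 + 7·9^2 + 7·9 + 7 = 2749609303; 2749609303−1 = 2749609302
i=7: 2749609302 = 7·9^9 + 7·9^7 + 7·9^6 + 7·9^5 + 7·9^4 + 7·9^3 + 7·9^2 + 7·9 + 6 (b=9); 9→10: 7·10^10 + 7·10^7 + 7·10^6 + 7·10^5 + 7·10^4 + 7·10^3 + 7·10^2 + 7·10 + 6 = 70077777776; 70077777776−1 = 70077777775
i=8: 70077777775 = 7·10^10 + 7·10^7 + 7·10^6 + 7·10^5 + 7·10^4 + 7·10^3 + 7·10^2 + 7·10 + 5 (b=10); 10→11: 7·11^11 + 7·11^7 + 7·11^6 + 7·11^5 + 7·11^4 + 7·11^3 + 7·11^2 + 7·11 + 5 = 1997331745491; 1997331745491−1 = 1997331745490

70077777775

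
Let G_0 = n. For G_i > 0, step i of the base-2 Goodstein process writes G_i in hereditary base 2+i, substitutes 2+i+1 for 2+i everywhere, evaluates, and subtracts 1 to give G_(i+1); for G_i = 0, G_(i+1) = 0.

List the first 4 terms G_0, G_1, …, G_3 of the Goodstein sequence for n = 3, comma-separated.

3, 3, 3, 2

step 0: 3 = 2 + 1; sub 3 for 2: 3 + 1; = 4; G_1 = 4−1 = 3
step 1: 3 = 3; sub 4 for 3: 4; = 4; G_2 = 4−1 = 3
step 2: 3 = 3; sub 5 for 4: 3; = 3; G_3 = 3−1 = 2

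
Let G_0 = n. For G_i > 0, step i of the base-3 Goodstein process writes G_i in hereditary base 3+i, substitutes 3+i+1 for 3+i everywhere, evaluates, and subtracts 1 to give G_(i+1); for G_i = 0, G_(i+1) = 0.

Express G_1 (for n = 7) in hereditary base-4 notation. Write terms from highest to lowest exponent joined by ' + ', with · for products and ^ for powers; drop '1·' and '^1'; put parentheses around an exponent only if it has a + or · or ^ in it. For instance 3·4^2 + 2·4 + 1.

2·4

G_0 = 7. HB_3(7) = 2·3 + 1. Bump = 9. G_1 = 8.
G_1 = 8. HB_4(8) = 2·4. Bump = 10. G_2 = 9.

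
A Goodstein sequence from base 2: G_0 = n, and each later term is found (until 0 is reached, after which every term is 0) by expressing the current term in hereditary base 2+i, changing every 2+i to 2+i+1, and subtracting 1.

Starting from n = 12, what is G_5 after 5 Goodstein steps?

5764910

G_0 = 12. HB_2(12) = 2^(2 + 1) + 2^2. Bump = 108. G_1 = 107.
G_1 = 107. HB_3(107) = 3^(3 + 1) + 2·3^2 + 2·3 + 2. Bump = 1066. G_2 = 1065.
G_2 = 1065. HB_4(1065) = 4^(4 + 1) + 2·4^2 + 2·4 + 1. Bump = 15686. G_3 = 15685.
G_3 = 15685. HB_5(15685) = 5^(5 + 1) + 2·5^2 + 2·5. Bump = 280020. G_4 = 280019.
G_4 = 280019. HB_6(280019) = 6^(6 + 1) + 2·6^2 + 6 + 5. Bump = 5764911. G_5 = 5764910.
G_5 = 5764910. HB_7(5764910) = 7^(7 + 1) + 2·7^2 + 7 + 4. Bump = 134217868. G_6 = 134217867.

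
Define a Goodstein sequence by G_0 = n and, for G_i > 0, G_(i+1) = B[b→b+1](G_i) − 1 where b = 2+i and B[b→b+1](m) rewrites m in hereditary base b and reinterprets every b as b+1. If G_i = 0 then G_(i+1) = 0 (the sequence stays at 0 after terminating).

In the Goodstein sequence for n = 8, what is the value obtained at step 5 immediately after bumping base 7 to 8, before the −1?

33554572

[0] 8 ≡ 2^(2 + 1) (base 2). Lift 3: 81. −1: 80.
[1] 80 ≡ 2·3^3 + 2·3^2 + 2·3 + 2 (base 3). Lift 4: 554. −1: 553.
[2] 553 ≡ 2·4^4 + 2·4^2 + 2·4 + 1 (base 4). Lift 5: 6311. −1: 6310.
[3] 6310 ≡ 2·5^5 + 2·5^2 + 2·5 (base 5). Lift 6: 93396. −1: 93395.
[4] 93395 ≡ 2·6^6 + 2·6^2 + 6 + 5 (base 6). Lift 7: 1647196. −1: 1647195.
[5] 1647195 ≡ 2·7^7 + 2·7^2 + 7 + 4 (base 7). Lift 8: 33554572. −1: 33554571.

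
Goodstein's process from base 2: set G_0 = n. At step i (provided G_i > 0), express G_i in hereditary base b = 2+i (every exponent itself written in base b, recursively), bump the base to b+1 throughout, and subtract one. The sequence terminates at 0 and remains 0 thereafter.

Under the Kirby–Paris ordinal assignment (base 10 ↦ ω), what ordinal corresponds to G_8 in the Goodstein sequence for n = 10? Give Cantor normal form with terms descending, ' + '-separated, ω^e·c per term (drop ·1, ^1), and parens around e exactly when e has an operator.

[0] 10 ≡ 2^(2 + 1) + 2 (base 2). Lift 3: 84. −1: 83.
[1] 83 ≡ 3^(3 + 1) + 2 (base 3). Lift 4: 1026. −1: 1025.
[2] 1025 ≡ 4^(4 + 1) + 1 (base 4). Lift 5: 15626. −1: 15625.
[3] 15625 ≡ 5^(5 + 1) (base 5). Lift 6: 279936. −1: 279935.
[4] 279935 ≡ 5·6^6 + 5·6^5 + 5·6^4 + 5·6^3 + 5·6^2 + 5·6 + 5 (base 6). Lift 7: 4215755. −1: 4215754.
[5] 4215754 ≡ 5·7^7 + 5·7^5 + 5·7^4 + 5·7^3 + 5·7^2 + 5·7 + 4 (base 7). Lift 8: 84073324. −1: 84073323.
[6] 84073323 ≡ 5·8^8 + 5·8^5 + 5·8^4 + 5·8^3 + 5·8^2 + 5·8 + 3 (base 8). Lift 9: 1937434593. −1: 1937434592.
[7] 1937434592 ≡ 5·9^9 + 5·9^5 + 5·9^4 + 5·9^3 + 5·9^2 + 5·9 + 2 (base 9). Lift 10: 50000555552. −1: 50000555551.

ω^ω·5 + ω^5·5 + ω^4·5 + ω^3·5 + ω^2·5 + ω·5 + 1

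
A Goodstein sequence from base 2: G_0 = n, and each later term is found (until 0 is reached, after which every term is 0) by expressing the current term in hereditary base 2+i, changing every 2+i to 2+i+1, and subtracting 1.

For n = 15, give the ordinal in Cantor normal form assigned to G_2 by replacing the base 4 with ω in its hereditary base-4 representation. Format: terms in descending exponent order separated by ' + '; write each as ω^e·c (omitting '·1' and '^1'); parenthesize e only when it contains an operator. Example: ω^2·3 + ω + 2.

ω^(ω + 1) + ω^ω + 3

15 —HB2→ 2^(2 + 1) + 2^2 + 2 + 1 —bump→ 3^(3 + 1) + 3^3 + 3 + 1 = 112 —(−1)→ 111
111 —HB3→ 3^(3 + 1) + 3^3 + 3 —bump→ 4^(4 + 1) + 4^4 + 4 = 1284 —(−1)→ 1283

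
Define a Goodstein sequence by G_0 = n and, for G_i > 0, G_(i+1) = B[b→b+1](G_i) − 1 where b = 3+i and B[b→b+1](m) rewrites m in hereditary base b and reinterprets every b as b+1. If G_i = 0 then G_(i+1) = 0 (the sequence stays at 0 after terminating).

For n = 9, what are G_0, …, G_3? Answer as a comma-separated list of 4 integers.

9, 15, 17, 19

[0] 9 ≡ 3^2 (base 3). Lift 4: 16. −1: 15.
[1] 15 ≡ 3·4 + 3 (base 4). Lift 5: 18. −1: 17.
[2] 17 ≡ 3·5 + 2 (base 5). Lift 6: 20. −1: 19.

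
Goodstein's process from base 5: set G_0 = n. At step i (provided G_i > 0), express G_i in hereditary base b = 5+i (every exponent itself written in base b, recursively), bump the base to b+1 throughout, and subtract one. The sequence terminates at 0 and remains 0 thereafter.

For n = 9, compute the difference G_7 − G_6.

-1

[0] 9 ≡ 5 + 4 (base 5). Lift 6: 10. −1: 9.
[1] 9 ≡ 6 + 3 (base 6). Lift 7: 10. −1: 9.
[2] 9 ≡ 7 + 2 (base 7). Lift 8: 10. −1: 9.
[3] 9 ≡ 8 + 1 (base 8). Lift 9: 10. −1: 9.
[4] 9 ≡ 9 (base 9). Lift 10: 10. −1: 9.
[5] 9 ≡ 9 (base 10). Lift 11: 9. −1: 8.
[6] 8 ≡ 8 (base 11). Lift 12: 8. −1: 7.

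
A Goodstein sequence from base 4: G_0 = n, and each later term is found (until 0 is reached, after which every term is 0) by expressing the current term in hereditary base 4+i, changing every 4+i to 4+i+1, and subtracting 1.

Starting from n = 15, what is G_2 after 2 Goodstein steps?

19

15 —HB4→ 3·4 + 3 —bump→ 3·5 + 3 = 18 —(−1)→ 17
17 —HB5→ 3·5 + 2 —bump→ 3·6 + 2 = 20 —(−1)→ 19
19 —HB6→ 3·6 + 1 —bump→ 3·7 + 1 = 22 —(−1)→ 21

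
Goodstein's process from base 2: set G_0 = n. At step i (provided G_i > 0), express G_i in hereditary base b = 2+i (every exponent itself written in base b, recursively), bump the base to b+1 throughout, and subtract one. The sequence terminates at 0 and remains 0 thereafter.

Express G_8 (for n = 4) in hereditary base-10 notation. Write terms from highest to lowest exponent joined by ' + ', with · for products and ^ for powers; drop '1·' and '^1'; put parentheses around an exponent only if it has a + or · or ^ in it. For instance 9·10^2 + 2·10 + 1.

2·10^2 + 10 + 1

(0) 4|_2 = 2^2 ↦ 3^3|_3 = 27 ⇒ 26
(1) 26|_3 = 2·3^2 + 2·3 + 2 ↦ 2·4^2 + 2·4 + 2|_4 = 42 ⇒ 41
(2) 41|_4 = 2·4^2 + 2·4 + 1 ↦ 2·5^2 + 2·5 + 1|_5 = 61 ⇒ 60
(3) 60|_5 = 2·5^2 + 2·5 ↦ 2·6^2 + 2·6|_6 = 84 ⇒ 83
(4) 83|_6 = 2·6^2 + 6 + 5 ↦ 2·7^2 + 7 + 5|_7 = 110 ⇒ 109
(5) 109|_7 = 2·7^2 + 7 + 4 ↦ 2·8^2 + 8 + 4|_8 = 140 ⇒ 139
(6) 139|_8 = 2·8^2 + 8 + 3 ↦ 2·9^2 + 9 + 3|_9 = 174 ⇒ 173
(7) 173|_9 = 2·9^2 + 9 + 2 ↦ 2·10^2 + 10 + 2|_10 = 212 ⇒ 211
(8) 211|_10 = 2·10^2 + 10 + 1 ↦ 2·11^2 + 11 + 1|_11 = 254 ⇒ 253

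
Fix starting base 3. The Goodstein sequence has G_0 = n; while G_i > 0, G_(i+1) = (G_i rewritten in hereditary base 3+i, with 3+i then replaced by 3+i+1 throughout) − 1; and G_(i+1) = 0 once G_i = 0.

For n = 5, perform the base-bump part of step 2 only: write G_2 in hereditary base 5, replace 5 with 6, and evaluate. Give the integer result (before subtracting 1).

6

base 3: 5 = 3 + 2; at 4: 4 + 2 = 6; next = 5
base 4: 5 = 4 + 1; at 5: 5 + 1 = 6; next = 5
base 5: 5 = 5; at 6: 6 = 6; next = 5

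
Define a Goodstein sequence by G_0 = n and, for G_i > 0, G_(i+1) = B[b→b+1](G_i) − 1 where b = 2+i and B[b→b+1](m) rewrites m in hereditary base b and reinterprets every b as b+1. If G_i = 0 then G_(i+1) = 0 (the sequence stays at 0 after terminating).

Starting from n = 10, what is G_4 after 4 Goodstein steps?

279935

base 2: 10 = 2^(2 + 1) + 2; at 3: 3^(3 + 1) + 3 = 84; next = 83
base 3: 83 = 3^(3 + 1) + 2; at 4: 4^(4 + 1) + 2 = 1026; next = 1025
base 4: 1025 = 4^(4 + 1) + 1; at 5: 5^(5 + 1) + 1 = 15626; next = 15625
base 5: 15625 = 5^(5 + 1); at 6: 6^(6 + 1) = 279936; next = 279935
base 6: 279935 = 5·6^6 + 5·6^5 + 5·6^4 + 5·6^3 + 5·6^2 + 5·6 + 5; at 7: 5·7^7 + 5·7^5 + 5·7^4 + 5·7^3 + 5·7^2 + 5·7 + 5 = 4215755; next = 4215754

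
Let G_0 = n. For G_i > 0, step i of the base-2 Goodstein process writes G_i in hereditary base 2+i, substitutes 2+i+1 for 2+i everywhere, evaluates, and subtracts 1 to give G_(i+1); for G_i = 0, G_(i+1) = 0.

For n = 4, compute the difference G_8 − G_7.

38

(0) 4|_2 = 2^2 ↦ 3^3|_3 = 27 ⇒ 26
(1) 26|_3 = 2·3^2 + 2·3 + 2 ↦ 2·4^2 + 2·4 + 2|_4 = 42 ⇒ 41
(2) 41|_4 = 2·4^2 + 2·4 + 1 ↦ 2·5^2 + 2·5 + 1|_5 = 61 ⇒ 60
(3) 60|_5 = 2·5^2 + 2·5 ↦ 2·6^2 + 2·6|_6 = 84 ⇒ 83
(4) 83|_6 = 2·6^2 + 6 + 5 ↦ 2·7^2 + 7 + 5|_7 = 110 ⇒ 109
(5) 109|_7 = 2·7^2 + 7 + 4 ↦ 2·8^2 + 8 + 4|_8 = 140 ⇒ 139
(6) 139|_8 = 2·8^2 + 8 + 3 ↦ 2·9^2 + 9 + 3|_9 = 174 ⇒ 173
(7) 173|_9 = 2·9^2 + 9 + 2 ↦ 2·10^2 + 10 + 2|_10 = 212 ⇒ 211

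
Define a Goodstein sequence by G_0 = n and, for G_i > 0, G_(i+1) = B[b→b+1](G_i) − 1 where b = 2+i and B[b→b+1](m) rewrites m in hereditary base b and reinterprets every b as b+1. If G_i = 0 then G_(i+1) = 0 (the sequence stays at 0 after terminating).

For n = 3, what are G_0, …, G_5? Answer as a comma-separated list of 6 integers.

step 0: 3 = 2 + 1; sub 3 for 2: 3 + 1; = 4; G_1 = 4−1 = 3
step 1: 3 = 3; sub 4 for 3: 4; = 4; G_2 = 4−1 = 3
step 2: 3 = 3; sub 5 for 4: 3; = 3; G_3 = 3−1 = 2
step 3: 2 = 2; sub 6 for 5: 2; = 2; G_4 = 2−1 = 1
step 4: 1 = 1; sub 7 for 6: 1; = 1; G_5 = 1−1 = 0

3, 3, 3, 2, 1, 0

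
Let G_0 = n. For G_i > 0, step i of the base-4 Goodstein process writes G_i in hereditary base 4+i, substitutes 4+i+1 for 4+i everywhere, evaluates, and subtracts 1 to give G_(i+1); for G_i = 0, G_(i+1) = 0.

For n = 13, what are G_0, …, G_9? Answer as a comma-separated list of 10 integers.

step 0: 13 = 3·4 + 1; sub 5 for 4: 3·5 + 1; = 16; G_1 = 16−1 = 15
step 1: 15 = 3·5; sub 6 for 5: 3·6; = 18; G_2 = 18−1 = 17
step 2: 17 = 2·6 + 5; sub 7 for 6: 2·7 + 5; = 19; G_3 = 19−1 = 18
step 3: 18 = 2·7 + 4; sub 8 for 7: 2·8 + 4; = 20; G_4 = 20−1 = 19
step 4: 19 = 2·8 + 3; sub 9 for 8: 2·9 + 3; = 21; G_5 = 21−1 = 20
step 5: 20 = 2·9 + 2; sub 10 for 9: 2·10 + 2; = 22; G_6 = 22−1 = 21
step 6: 21 = 2·10 + 1; sub 11 for 10: 2·11 + 1; = 23; G_7 = 23−1 = 22
step 7: 22 = 2·11; sub 12 for 11: 2·12; = 24; G_8 = 24−1 = 23
step 8: 23 = 12 + 11; sub 13 for 12: 13 + 11; = 24; G_9 = 24−1 = 23

13, 15, 17, 18, 19, 20, 21, 22, 23, 23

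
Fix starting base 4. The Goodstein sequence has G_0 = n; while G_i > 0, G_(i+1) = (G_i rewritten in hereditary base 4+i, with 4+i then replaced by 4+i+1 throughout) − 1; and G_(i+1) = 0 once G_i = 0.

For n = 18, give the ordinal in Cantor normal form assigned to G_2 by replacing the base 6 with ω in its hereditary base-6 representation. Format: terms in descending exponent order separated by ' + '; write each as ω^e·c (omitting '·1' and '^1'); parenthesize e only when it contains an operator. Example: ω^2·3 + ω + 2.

i=0: 18 = 4^2 + 2 (b=4); 4→5: 5^2 + 2 = 27; 27−1 = 26
i=1: 26 = 5^2 + 1 (b=5); 5→6: 6^2 + 1 = 37; 37−1 = 36
i=2: 36 = 6^2 (b=6); 6→7: 7^2 = 49; 49−1 = 48

ω^2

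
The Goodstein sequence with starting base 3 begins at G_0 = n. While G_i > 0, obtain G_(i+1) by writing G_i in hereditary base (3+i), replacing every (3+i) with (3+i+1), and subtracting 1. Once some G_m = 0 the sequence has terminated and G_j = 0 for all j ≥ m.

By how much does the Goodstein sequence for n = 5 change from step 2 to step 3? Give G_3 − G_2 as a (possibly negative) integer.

5 —HB3→ 3 + 2 —bump→ 4 + 2 = 6 —(−1)→ 5
5 —HB4→ 4 + 1 —bump→ 5 + 1 = 6 —(−1)→ 5
5 —HB5→ 5 —bump→ 6 = 6 —(−1)→ 5

0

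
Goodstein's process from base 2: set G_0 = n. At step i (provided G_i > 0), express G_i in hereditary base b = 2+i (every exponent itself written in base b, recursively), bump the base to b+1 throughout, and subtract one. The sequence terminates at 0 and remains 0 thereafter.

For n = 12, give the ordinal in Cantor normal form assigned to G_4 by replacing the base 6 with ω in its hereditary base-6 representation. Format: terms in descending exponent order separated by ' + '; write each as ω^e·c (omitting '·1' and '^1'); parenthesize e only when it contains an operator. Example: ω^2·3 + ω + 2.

G_0 = 12. HB_2(12) = 2^(2 + 1) + 2^2. Bump = 108. G_1 = 107.
G_1 = 107. HB_3(107) = 3^(3 + 1) + 2·3^2 + 2·3 + 2. Bump = 1066. G_2 = 1065.
G_2 = 1065. HB_4(1065) = 4^(4 + 1) + 2·4^2 + 2·4 + 1. Bump = 15686. G_3 = 15685.
G_3 = 15685. HB_5(15685) = 5^(5 + 1) + 2·5^2 + 2·5. Bump = 280020. G_4 = 280019.
G_4 = 280019. HB_6(280019) = 6^(6 + 1) + 2·6^2 + 6 + 5. Bump = 5764911. G_5 = 5764910.

ω^(ω + 1) + ω^2·2 + ω + 5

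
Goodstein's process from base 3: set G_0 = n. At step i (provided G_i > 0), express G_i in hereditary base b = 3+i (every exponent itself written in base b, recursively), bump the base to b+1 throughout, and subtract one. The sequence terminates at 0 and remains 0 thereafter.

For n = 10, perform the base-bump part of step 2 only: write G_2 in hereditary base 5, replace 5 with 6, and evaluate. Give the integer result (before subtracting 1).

28

step 0: 10 = 3^2 + 1; sub 4 for 3: 4^2 + 1; = 17; G_1 = 17−1 = 16
step 1: 16 = 4^2; sub 5 for 4: 5^2; = 25; G_2 = 25−1 = 24
step 2: 24 = 4·5 + 4; sub 6 for 5: 4·6 + 4; = 28; G_3 = 28−1 = 27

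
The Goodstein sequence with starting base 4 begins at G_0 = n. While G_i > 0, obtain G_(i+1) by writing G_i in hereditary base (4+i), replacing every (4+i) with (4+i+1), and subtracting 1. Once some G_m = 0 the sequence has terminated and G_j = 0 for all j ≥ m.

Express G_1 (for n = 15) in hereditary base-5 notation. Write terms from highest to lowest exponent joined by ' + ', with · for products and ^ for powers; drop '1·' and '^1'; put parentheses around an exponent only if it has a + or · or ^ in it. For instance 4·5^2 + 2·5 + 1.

3·5 + 2

i=0: 15 = 3·4 + 3 (b=4); 4→5: 3·5 + 3 = 18; 18−1 = 17
i=1: 17 = 3·5 + 2 (b=5); 5→6: 3·6 + 2 = 20; 20−1 = 19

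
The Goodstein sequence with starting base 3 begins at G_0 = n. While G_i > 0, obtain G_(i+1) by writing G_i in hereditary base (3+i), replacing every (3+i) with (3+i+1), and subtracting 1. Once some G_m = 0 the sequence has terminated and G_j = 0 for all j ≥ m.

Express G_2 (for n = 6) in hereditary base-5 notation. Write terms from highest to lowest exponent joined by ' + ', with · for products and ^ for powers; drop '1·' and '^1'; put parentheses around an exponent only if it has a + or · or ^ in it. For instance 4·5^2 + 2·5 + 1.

G_0 = 6. HB_3(6) = 2·3. Bump = 8. G_1 = 7.
G_1 = 7. HB_4(7) = 4 + 3. Bump = 8. G_2 = 7.
G_2 = 7. HB_5(7) = 5 + 2. Bump = 8. G_3 = 7.

5 + 2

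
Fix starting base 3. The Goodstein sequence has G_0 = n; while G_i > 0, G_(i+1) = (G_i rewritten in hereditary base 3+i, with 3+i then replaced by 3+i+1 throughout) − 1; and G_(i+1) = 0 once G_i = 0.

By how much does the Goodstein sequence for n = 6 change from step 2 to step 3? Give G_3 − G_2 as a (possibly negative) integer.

0

G_0 = 6. HB_3(6) = 2·3. Bump = 8. G_1 = 7.
G_1 = 7. HB_4(7) = 4 + 3. Bump = 8. G_2 = 7.
G_2 = 7. HB_5(7) = 5 + 2. Bump = 8. G_3 = 7.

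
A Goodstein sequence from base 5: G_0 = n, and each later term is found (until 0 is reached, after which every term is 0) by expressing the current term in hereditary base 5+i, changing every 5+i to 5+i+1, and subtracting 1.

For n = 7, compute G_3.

G_0 = 7. HB_5(7) = 5 + 2. Bump = 8. G_1 = 7.
G_1 = 7. HB_6(7) = 6 + 1. Bump = 8. G_2 = 7.
G_2 = 7. HB_7(7) = 7. Bump = 8. G_3 = 7.
G_3 = 7. HB_8(7) = 7. Bump = 7. G_4 = 6.

7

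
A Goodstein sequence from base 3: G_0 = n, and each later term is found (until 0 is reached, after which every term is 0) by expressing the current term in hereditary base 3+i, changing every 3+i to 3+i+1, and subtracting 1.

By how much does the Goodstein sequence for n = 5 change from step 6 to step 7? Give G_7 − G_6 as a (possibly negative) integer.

5 —HB3→ 3 + 2 —bump→ 4 + 2 = 6 —(−1)→ 5
5 —HB4→ 4 + 1 —bump→ 5 + 1 = 6 —(−1)→ 5
5 —HB5→ 5 —bump→ 6 = 6 —(−1)→ 5
5 —HB6→ 5 —bump→ 5 = 5 —(−1)→ 4
4 —HB7→ 4 —bump→ 4 = 4 —(−1)→ 3
3 —HB8→ 3 —bump→ 3 = 3 —(−1)→ 2
2 —HB9→ 2 —bump→ 2 = 2 —(−1)→ 1

-1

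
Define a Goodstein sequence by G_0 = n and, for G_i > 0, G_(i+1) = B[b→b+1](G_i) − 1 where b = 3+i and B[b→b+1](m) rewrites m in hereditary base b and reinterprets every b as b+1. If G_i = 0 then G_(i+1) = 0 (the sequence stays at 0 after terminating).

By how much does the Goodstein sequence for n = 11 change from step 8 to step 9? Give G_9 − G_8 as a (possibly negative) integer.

i=0: 11 = 3^2 + 2 (b=3); 3→4: 4^2 + 2 = 18; 18−1 = 17
i=1: 17 = 4^2 + 1 (b=4); 4→5: 5^2 + 1 = 26; 26−1 = 25
i=2: 25 = 5^2 (b=5); 5→6: 6^2 = 36; 36−1 = 35
i=3: 35 = 5·6 + 5 (b=6); 6→7: 5·7 + 5 = 40; 40−1 = 39
i=4: 39 = 5·7 + 4 (b=7); 7→8: 5·8 + 4 = 44; 44−1 = 43
i=5: 43 = 5·8 + 3 (b=8); 8→9: 5·9 + 3 = 48; 48−1 = 47
i=6: 47 = 5·9 + 2 (b=9); 9→10: 5·10 + 2 = 52; 52−1 = 51
i=7: 51 = 5·10 + 1 (b=10); 10→11: 5·11 + 1 = 56; 56−1 = 55
i=8: 55 = 5·11 (b=11); 11→12: 5·12 = 60; 60−1 = 59

4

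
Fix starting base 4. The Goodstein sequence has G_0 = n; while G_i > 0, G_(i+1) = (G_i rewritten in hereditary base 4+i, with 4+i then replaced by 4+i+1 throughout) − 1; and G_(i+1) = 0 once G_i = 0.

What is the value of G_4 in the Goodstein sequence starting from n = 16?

step 0: 16 = 4^2; sub 5 for 4: 5^2; = 25; G_1 = 25−1 = 24
step 1: 24 = 4·5 + 4; sub 6 for 5: 4·6 + 4; = 28; G_2 = 28−1 = 27
step 2: 27 = 4·6 + 3; sub 7 for 6: 4·7 + 3; = 31; G_3 = 31−1 = 30
step 3: 30 = 4·7 + 2; sub 8 for 7: 4·8 + 2; = 34; G_4 = 34−1 = 33
step 4: 33 = 4·8 + 1; sub 9 for 8: 4·9 + 1; = 37; G_5 = 37−1 = 36

33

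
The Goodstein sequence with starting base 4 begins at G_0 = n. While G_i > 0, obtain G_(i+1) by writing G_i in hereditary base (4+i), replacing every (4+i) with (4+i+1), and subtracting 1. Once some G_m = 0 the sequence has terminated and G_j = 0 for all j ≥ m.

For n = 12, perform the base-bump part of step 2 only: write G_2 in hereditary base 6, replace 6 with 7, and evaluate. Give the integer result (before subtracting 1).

17

G_0=12  [base 4] 3·4  →[4↦5]→  3·5 = 15  −1 ⇒ G_1=14
G_1=14  [base 5] 2·5 + 4  →[5↦6]→  2·6 + 4 = 16  −1 ⇒ G_2=15
G_2=15  [base 6] 2·6 + 3  →[6↦7]→  2·7 + 3 = 17  −1 ⇒ G_3=16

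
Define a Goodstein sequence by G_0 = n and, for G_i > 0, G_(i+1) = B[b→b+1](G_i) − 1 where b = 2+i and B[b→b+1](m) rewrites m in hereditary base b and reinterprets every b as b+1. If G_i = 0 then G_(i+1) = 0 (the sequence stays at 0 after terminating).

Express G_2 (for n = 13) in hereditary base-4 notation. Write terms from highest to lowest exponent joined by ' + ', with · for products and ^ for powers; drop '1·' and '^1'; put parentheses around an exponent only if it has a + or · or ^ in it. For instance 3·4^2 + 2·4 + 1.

4^(4 + 1) + 3·4^3 + 3·4^2 + 3·4 + 3

G_0 = 13. HB_2(13) = 2^(2 + 1) + 2^2 + 1. Bump = 109. G_1 = 108.
G_1 = 108. HB_3(108) = 3^(3 + 1) + 3^3. Bump = 1280. G_2 = 1279.
G_2 = 1279. HB_4(1279) = 4^(4 + 1) + 3·4^3 + 3·4^2 + 3·4 + 3. Bump = 16093. G_3 = 16092.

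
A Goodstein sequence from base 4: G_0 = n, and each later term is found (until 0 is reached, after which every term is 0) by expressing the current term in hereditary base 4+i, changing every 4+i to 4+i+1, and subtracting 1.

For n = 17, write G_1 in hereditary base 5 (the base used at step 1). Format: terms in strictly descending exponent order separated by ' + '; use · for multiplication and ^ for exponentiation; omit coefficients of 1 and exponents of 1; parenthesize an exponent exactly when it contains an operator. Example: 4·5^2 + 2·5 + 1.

5^2

G_0=17  [base 4] 4^2 + 1  →[4↦5]→  5^2 + 1 = 26  −1 ⇒ G_1=25
G_1=25  [base 5] 5^2  →[5↦6]→  6^2 = 36  −1 ⇒ G_2=35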